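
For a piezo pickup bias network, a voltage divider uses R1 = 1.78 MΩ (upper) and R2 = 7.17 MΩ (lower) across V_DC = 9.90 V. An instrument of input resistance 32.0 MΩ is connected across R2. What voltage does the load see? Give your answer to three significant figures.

First combine the lower leg with the load: R2 ‖ R_L = 5.858 MΩ.
Now apply the divider: V_out = 9.90 × 0.7669 = 7.593 V.

V_out ≈ 7.59 V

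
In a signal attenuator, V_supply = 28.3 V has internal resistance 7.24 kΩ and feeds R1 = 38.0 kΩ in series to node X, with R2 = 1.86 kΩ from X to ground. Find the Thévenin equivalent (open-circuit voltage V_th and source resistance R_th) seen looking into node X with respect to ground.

R1' = 7.24 + 38.0 = 45.24 kΩ (source resistance + R1).
Open-circuit (no load on X): V_th = V_supply · R2/(R1' + R2) = 28.3 × 1.86/(45.24 + 1.86) = 1.118 V.
With V_supply suppressed (replaced by a short), R_th = R1' ‖ R2 = (45.24 × 1.86)/(45.24 + 1.86) = 1.787 kΩ.

V_th ≈ 1.12 V, R_th ≈ 1.79 kΩ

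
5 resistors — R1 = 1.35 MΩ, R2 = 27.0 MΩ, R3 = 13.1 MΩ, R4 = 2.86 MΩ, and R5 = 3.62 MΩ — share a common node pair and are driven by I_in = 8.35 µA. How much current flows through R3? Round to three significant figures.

Conductances: ΣG = 1/1.35 + 1/27.0 + 1/13.1 + 1/2.86 + 1/3.62 = 1.480 (1/MΩ).
R3 takes the fraction G_k/ΣG = 0.07634/1.480 = 0.05158, so I = 8.35 × 0.05158 = 0.4307 µA.

I ≈ 0.431 µA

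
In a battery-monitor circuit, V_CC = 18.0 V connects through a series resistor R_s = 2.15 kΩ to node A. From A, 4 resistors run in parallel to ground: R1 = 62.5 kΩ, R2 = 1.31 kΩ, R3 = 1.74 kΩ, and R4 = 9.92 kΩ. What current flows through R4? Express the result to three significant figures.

Equivalent of the parallel group: R_p = 0.6873 kΩ.
V_A by voltage divider: V_A = 18.0 × 0.6873/(2.15 + 0.6873) = 4.360 V.
Branch current I = V_A/R4 = 4.360/9.92 = 0.4396 mA.

I ≈ 0.440 mA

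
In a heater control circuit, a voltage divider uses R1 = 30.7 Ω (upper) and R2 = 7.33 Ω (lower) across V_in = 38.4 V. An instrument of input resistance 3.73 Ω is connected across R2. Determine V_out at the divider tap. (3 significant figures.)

V_out ≈ 2.86 V

R2 ‖ R_L = (7.33 × 3.73)/(7.33 + 3.73) = 2.472 Ω.
Voltage divider with the loaded lower leg: V_out = 38.4 × 2.472/(30.7 + 2.472) = 38.4 × 0.07452 = 2.862 V.
(Unloaded it would be 7.40 V; the load pulls it down.)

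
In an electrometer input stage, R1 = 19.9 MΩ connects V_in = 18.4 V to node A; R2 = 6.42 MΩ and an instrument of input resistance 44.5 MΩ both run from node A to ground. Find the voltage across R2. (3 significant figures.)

V_out ≈ 4.05 V

First combine the lower leg with the load: R2 ‖ R_L = 5.611 MΩ.
Voltage divider with the loaded lower leg: V_out = 18.4 × 5.611/(19.9 + 5.611) = 18.4 × 0.2199 = 4.047 V.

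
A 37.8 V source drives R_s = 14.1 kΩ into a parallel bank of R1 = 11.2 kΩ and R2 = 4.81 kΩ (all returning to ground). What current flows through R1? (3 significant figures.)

Equivalent of the parallel group: R_p = 3.365 kΩ.
V_A = 37.8 × 3.365/17.46 = 7.283 V.
I(R1) = V_A / R1 = 7.283/11.2 = 0.6502 mA.
(Equivalently: I_total = 2.164 mA, then current-divider fraction G_k/ΣG = 0.3004.)

I ≈ 0.650 mA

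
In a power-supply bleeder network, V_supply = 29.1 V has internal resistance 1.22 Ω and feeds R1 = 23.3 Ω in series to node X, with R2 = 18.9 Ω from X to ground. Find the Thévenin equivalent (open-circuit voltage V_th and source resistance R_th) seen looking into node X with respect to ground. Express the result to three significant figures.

R1' = 1.22 + 23.3 = 24.52 Ω (source resistance + R1).
With X open, the divider is unloaded: V_th = 29.1 × 18.9/43.42 = 12.67 V.
With V_supply suppressed (replaced by a short), R_th = R1' ‖ R2 = (24.52 × 18.9)/(24.52 + 18.9) = 10.67 Ω.

V_th ≈ 12.7 V, R_th ≈ 10.7 Ω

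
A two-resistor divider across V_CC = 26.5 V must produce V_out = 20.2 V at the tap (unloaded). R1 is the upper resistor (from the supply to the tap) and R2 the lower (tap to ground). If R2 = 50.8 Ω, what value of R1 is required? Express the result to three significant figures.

R1 ≈ 15.8 Ω

V_out/V_CC = R2/(R1+R2) = 0.7623.
Rearranging, R1 = R2·(1−k)/k = 50.8 × 0.3119 = 15.84 Ω.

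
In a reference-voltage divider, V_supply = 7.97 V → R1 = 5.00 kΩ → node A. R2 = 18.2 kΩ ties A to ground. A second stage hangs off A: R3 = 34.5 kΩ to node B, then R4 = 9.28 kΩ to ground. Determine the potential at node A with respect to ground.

The second stage (R3 + R4 = 43.78 kΩ) loads node A in parallel with R2.
Effective lower resistance at A: R2 ‖ 43.78 = 12.86 kΩ.
So V_A = 7.97 × 0.7200 = 5.738 V.

V_A ≈ 5.74 V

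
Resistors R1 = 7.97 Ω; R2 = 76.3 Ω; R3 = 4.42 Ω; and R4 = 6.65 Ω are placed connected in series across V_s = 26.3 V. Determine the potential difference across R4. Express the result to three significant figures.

Total series resistance ΣR = 7.97 + 76.3 + 4.42 + 6.65 = 95.34 Ω.
Voltage divider: V = V_s · (6.650 / 95.34) = 26.3 × 0.06975 = 1.834 V.

V ≈ 1.83 V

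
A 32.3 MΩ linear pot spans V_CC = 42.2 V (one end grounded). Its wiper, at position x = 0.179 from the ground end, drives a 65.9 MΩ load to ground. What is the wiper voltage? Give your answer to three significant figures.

V_out ≈ 7.05 V

The pot divides into 26.52 MΩ above the wiper and 5.782 MΩ below.
Lower segment in parallel with the load: 5.782 ‖ 65.9 = 5.315 MΩ.
V_out = 42.2 × 5.315/(26.52 + 5.315) = 7.046 V.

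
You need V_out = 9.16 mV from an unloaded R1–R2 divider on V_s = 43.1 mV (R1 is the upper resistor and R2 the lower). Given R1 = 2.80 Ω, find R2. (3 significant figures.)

Required fraction k = V_out/V_s = 0.2125.
R2 = R1 · 0.2125/(1 − 0.2125) = 0.7557 Ω.

R2 ≈ 0.756 Ω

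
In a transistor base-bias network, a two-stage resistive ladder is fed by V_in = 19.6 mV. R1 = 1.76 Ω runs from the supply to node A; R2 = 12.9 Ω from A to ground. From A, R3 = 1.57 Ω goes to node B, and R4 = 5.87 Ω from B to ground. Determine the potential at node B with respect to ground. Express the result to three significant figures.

V_B ≈ 11.3 mV

Looking into the second stage from A: R3 + R4 = 7.440 Ω appears in parallel with R2.
Effective lower resistance at A: R2 ‖ 7.440 = 4.719 Ω.
So V_A = 19.6 × 0.7283 = 14.28 mV.
Then the unloaded second divider: V_B = V_A × R4/(R3+R4) = 14.28 × 0.7890 = 11.26 mV.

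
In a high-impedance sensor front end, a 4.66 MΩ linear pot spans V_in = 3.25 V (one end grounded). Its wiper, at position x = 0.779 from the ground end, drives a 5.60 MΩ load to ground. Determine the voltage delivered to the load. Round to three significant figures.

The pot divides into 1.030 MΩ above the wiper and 3.630 MΩ below.
R_L loads the lower segment: effective lower R = 2.202 MΩ.
V_out = 3.25 × 2.202/(1.030 + 2.202) = 2.214 V.
(Unloaded: V_out = x·V_in = 2.53 V.)

V_out ≈ 2.21 V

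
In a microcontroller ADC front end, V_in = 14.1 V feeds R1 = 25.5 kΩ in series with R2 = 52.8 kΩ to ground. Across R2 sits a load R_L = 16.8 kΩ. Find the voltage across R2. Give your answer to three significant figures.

V_out ≈ 4.70 V

First combine the lower leg with the load: R2 ‖ R_L = 12.74 kΩ.
Then V_out = V_in · R2'/(R1 + R2') = 14.1 × 12.74/38.24 = 4.699 V.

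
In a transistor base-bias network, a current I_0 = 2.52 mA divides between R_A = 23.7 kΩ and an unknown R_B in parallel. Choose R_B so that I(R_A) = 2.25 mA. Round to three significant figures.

R_B ≈ 198 kΩ

Two-branch current divider: I_A = I_0 · R_B/(R_A + R_B).
With f = 0.8929, R_B = R_A · f/(1−f) = 23.7 × 8.333 = 197.5 kΩ.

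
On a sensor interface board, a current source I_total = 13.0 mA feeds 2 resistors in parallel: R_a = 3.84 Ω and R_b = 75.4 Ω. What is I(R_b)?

For two parallel branches, I_k = I_total · (other R)/(sum of R).
So I = 13.0 × 3.84/79.24 = 0.6300 mA.

I ≈ 0.630 mA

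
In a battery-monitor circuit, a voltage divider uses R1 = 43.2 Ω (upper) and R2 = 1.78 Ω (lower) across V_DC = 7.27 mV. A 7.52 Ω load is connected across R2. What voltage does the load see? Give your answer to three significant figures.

V_out ≈ 0.234 mV

R2 ‖ R_L = (1.78 × 7.52)/(1.78 + 7.52) = 1.439 Ω.
Now apply the divider: V_out = 7.27 × 0.03224 = 0.2344 mV.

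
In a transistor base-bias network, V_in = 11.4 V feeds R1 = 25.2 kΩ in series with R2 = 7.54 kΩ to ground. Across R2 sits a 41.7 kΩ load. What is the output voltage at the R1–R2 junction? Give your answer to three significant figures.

First combine the lower leg with the load: R2 ‖ R_L = 6.385 kΩ.
Then V_out = V_in · R2'/(R1 + R2') = 11.4 × 6.385/31.59 = 2.305 V.

V_out ≈ 2.30 V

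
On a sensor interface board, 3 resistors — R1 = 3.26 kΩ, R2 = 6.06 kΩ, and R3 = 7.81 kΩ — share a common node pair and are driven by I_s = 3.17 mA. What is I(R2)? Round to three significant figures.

I ≈ 0.872 mA

Conductances: ΣG = 1/3.26 + 1/6.06 + 1/7.81 = 0.5998 (1/kΩ).
Current divider: I(R2) = I_s · G_k/ΣG = 3.17 × (0.1650/0.5998) = 3.17 × 0.2751 = 0.8721 mA.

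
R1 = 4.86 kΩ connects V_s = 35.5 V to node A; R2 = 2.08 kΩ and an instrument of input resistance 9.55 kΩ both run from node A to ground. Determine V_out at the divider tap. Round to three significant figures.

First combine the lower leg with the load: R2 ‖ R_L = 1.708 kΩ.
Voltage divider with the loaded lower leg: V_out = 35.5 × 1.708/(4.86 + 1.708) = 35.5 × 0.2600 = 9.232 V.

V_out ≈ 9.23 V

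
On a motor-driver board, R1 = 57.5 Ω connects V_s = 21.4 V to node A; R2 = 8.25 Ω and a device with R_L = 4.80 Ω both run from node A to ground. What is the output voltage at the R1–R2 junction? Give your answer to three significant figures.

R2 ‖ R_L = (8.25 × 4.80)/(8.25 + 4.80) = 3.034 Ω.
Then V_out = V_s · R2'/(R1 + R2') = 21.4 × 3.034/60.53 = 1.073 V.

V_out ≈ 1.07 V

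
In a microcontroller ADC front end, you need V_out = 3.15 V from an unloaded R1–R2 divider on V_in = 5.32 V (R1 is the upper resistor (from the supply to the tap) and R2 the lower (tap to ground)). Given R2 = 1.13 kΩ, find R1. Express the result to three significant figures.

V_out/V_in = R2/(R1+R2) = 0.5921.
Rearranging, R1 = R2·(1−k)/k = 1.13 × 0.6889 = 0.7784 kΩ.

R1 ≈ 0.778 kΩ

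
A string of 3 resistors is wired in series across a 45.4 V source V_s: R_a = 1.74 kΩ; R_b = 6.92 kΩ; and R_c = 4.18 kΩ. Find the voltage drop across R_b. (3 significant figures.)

ΣR = 1.74 + 6.92 + 4.18 = 12.84 kΩ.
Voltage divider: V = V_s · (6.920 / 12.84) = 45.4 × 0.5389 = 24.47 V.

V ≈ 24.5 V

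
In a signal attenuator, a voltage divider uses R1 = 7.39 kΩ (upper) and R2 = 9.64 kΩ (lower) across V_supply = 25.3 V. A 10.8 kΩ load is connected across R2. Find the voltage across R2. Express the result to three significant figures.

First combine the lower leg with the load: R2 ‖ R_L = 5.094 kΩ.
Now apply the divider: V_out = 25.3 × 0.4080 = 10.32 V.

V_out ≈ 10.3 V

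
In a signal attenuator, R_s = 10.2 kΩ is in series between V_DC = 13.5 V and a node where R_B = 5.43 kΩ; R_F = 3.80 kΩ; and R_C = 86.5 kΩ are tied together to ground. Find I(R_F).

Combine the parallel branches: R_p = (1/5.43 + 1/3.80 + 1/86.5)⁻¹ = 2.179 kΩ.
V_A = 13.5 × 2.179/12.38 = 2.377 V.
I(R_F) = V_A / R_F = 2.377/3.80 = 0.6254 mA.
(Check via current divider: I_total = 1.091 mA; share G_k/ΣG = 0.5735 → same result.)

I ≈ 0.625 mA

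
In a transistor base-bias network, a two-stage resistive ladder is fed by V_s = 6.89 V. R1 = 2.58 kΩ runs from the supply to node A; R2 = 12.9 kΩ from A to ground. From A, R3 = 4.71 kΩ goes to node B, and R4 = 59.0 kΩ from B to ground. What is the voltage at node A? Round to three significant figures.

V_A ≈ 5.55 V

Node A sees R2 in parallel with the series input of stage 2, R3 + R4 = 63.71 kΩ.
Effective lower resistance at A: R2 ‖ 63.71 = 10.73 kΩ.
V_A = 6.89 × 10.73/(2.58 + 10.73) = 5.554 V.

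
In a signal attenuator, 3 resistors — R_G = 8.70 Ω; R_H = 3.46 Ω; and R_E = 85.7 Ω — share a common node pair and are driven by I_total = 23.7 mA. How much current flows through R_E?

I ≈ 0.665 mA

ΣG = 1/8.70 + 1/3.46 + 1/85.7 = 0.4156.
R_E takes the fraction G_k/ΣG = 0.01167/0.4156 = 0.02807, so I = 23.7 × 0.02807 = 0.6654 mA.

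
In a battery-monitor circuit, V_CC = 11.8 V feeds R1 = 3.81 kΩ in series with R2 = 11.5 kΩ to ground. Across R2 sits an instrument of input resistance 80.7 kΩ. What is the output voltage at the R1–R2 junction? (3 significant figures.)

R2 ‖ R_L = (11.5 × 80.7)/(11.5 + 80.7) = 10.07 kΩ.
Now apply the divider: V_out = 11.8 × 0.7254 = 8.560 V.

V_out ≈ 8.56 V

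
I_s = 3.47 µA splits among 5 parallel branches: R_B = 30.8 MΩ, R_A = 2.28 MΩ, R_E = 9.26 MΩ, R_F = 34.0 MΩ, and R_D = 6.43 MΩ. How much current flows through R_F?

ΣG = 1/30.8 + 1/2.28 + 1/9.26 + 1/34.0 + 1/6.43 = 0.7640.
By the current-divider rule, I = I_s · G_k/ΣG = 3.47 × 0.03850 = 0.1336 µA.

I ≈ 0.134 µA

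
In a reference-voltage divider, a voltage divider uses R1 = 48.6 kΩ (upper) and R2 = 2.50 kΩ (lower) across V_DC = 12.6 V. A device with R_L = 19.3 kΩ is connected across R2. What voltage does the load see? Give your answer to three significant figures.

V_out ≈ 0.549 V

First combine the lower leg with the load: R2 ‖ R_L = 2.213 kΩ.
Voltage divider with the loaded lower leg: V_out = 12.6 × 2.213/(48.6 + 2.213) = 12.6 × 0.04356 = 0.5488 V.
(Unloaded it would be 0.616 V; the load pulls it down.)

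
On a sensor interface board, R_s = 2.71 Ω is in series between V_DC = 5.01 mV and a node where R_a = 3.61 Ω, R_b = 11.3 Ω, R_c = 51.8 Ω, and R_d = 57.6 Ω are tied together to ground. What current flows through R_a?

I ≈ 0.664 mA

Parallel bank: R_p = 1/(1/3.61 + 1/11.3 + 1/51.8 + 1/57.6) = 2.487 Ω.
V_A by voltage divider: V_A = 5.01 × 2.487/(2.71 + 2.487) = 2.397 mV.
I(R_a) = V_A / R_a = 2.397/3.61 = 0.6641 mA.
(Check via current divider: I_total = 0.9641 mA; share G_k/ΣG = 0.6888 → same result.)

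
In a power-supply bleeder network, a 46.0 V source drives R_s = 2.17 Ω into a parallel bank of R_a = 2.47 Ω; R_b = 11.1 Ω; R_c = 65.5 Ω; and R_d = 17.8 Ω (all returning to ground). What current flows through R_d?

I ≈ 1.16 A

Parallel bank: R_p = 1/(1/2.47 + 1/11.1 + 1/65.5 + 1/17.8) = 1.766 Ω.
Node voltage V_A = V_in · R_p/(R_s + R_p) = 46.0 × 0.4486 = 20.64 V.
Branch current I = V_A/R_d = 20.64/17.8 = 1.159 A.
(Equivalently: I_total = 11.69 A, then current-divider fraction G_k/ΣG = 0.09919.)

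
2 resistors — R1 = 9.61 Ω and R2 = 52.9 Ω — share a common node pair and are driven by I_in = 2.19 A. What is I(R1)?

I ≈ 1.85 A

With just two branches, the current splits inversely with resistance.
I(R1) = 2.19 × 52.9/(9.61 + 52.9) = 2.19 × 0.8463 = 1.853 A.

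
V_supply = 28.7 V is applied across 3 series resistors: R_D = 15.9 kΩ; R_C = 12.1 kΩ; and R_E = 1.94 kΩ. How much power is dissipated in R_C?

Series current I = V_supply/ΣR = 28.7/29.94 = 0.9586 mA.
P(R_C) = I²·R_C = (0.9586)² × 12.1 = 11.12 mW.

P ≈ 11.1 mW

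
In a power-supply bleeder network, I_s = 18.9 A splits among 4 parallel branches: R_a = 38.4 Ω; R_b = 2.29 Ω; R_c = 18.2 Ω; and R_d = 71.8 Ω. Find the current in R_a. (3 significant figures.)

Total conductance ΣG = 1/38.4 + 1/2.29 + 1/18.2 + 1/71.8 = 0.5316 (units of 1/Ω).
By the current-divider rule, I = I_s · G_k/ΣG = 18.9 × 0.04899 = 0.9259 A.

I ≈ 0.926 A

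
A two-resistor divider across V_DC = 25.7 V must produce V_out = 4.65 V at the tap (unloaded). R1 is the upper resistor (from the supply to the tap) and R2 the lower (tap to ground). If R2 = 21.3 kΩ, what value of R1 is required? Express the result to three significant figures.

R1 ≈ 96.4 kΩ

V_out/V_DC = R2/(R1+R2) = 0.1809.
So R1 = R2 · (V_DC/V_out − 1) = 21.3 × (25.7/4.65 − 1) = 21.3 × 4.527 = 96.42 kΩ.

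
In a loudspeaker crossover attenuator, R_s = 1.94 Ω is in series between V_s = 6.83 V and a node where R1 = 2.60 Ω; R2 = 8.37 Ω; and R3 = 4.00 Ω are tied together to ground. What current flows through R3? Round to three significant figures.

Equivalent of the parallel group: R_p = 1.326 Ω.
Node voltage V_A = V_s · R_p/(R_s + R_p) = 6.83 × 0.4060 = 2.773 V.
I(R3) = V_A / R3 = 2.773/4.00 = 0.6933 A.
(Equivalently: I_total = 2.091 A, then current-divider fraction G_k/ΣG = 0.3315.)

I ≈ 0.693 A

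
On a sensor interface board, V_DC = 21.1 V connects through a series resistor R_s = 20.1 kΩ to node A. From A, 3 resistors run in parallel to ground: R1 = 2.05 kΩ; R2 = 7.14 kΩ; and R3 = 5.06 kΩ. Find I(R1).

Combine the parallel branches: R_p = (1/2.05 + 1/7.14 + 1/5.06)⁻¹ = 1.211 kΩ.
V_A = 21.1 × 1.211/21.31 = 1.199 V.
Branch current I = V_A/R1 = 1.199/2.05 = 0.5851 mA.
(Check via current divider: I_total = 0.9901 mA; share G_k/ΣG = 0.5909 → same result.)

I ≈ 0.585 mA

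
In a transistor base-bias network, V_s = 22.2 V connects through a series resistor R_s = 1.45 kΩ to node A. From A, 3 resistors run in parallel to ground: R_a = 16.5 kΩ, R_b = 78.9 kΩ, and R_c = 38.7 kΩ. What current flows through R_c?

Combine the parallel branches: R_p = (1/16.5 + 1/78.9 + 1/38.7)⁻¹ = 10.09 kΩ.
V_A = 22.2 × 10.09/11.54 = 19.41 V.
Branch current I = V_A/R_c = 19.41/38.7 = 0.5016 mA.

I ≈ 0.502 mA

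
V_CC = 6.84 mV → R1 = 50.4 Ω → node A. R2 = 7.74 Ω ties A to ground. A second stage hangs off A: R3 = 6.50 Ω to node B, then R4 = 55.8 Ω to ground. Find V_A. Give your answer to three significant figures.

Node A sees R2 in parallel with the series input of stage 2, R3 + R4 = 62.30 Ω.
R2 ‖ (R3+R4) = 6.885 Ω.
V_A = 6.84 × 6.885/(50.4 + 6.885) = 0.8221 mV.

V_A ≈ 0.822 mV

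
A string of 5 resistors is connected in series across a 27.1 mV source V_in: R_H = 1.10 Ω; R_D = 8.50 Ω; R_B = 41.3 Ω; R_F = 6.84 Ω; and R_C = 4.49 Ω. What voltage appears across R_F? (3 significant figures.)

Total series resistance ΣR = 1.10 + 8.50 + 41.3 + 6.84 + 4.49 = 62.23 Ω.
V = V_in · R/ΣR = 27.1 × 0.1099 = 2.979 mV.

V ≈ 2.98 mV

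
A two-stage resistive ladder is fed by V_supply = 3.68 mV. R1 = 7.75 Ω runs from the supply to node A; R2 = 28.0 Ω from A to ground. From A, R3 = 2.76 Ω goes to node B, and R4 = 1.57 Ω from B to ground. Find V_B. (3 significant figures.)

The second stage (R3 + R4 = 4.330 Ω) loads node A in parallel with R2.
R2 ‖ (R3+R4) = 3.750 Ω.
V_A = 3.68 × 3.750/(7.75 + 3.750) = 1.200 mV.
Stage 2 is unloaded, so V_B = V_A · R4/(R3+R4) = 1.200 × 1.57/4.330 = 0.4351 mV.

V_B ≈ 0.435 mV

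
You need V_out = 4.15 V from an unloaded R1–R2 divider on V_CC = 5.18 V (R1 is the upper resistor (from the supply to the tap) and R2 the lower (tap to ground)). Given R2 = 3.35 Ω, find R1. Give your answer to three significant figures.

R1 ≈ 0.831 Ω

Required fraction k = V_out/V_CC = 0.8012.
R1 = R2·(1/k − 1) = 3.35 × 0.2482 = 0.8314 Ω.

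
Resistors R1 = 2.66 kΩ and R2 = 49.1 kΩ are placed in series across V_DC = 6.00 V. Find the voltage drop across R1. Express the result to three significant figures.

V ≈ 0.308 V

ΣR = 2.66 + 49.1 = 51.76 kΩ.
V = V_DC · R/ΣR = 6.00 × 0.05139 = 0.3083 V.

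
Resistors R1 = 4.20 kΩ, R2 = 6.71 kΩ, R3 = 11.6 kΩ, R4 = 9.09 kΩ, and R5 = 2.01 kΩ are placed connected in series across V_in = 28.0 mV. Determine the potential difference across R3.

Total series resistance ΣR = 4.20 + 6.71 + 11.6 + 9.09 + 2.01 = 33.61 kΩ.
Voltage divider: V = V_in · (11.60 / 33.61) = 28.0 × 0.3451 = 9.664 mV.

V ≈ 9.66 mV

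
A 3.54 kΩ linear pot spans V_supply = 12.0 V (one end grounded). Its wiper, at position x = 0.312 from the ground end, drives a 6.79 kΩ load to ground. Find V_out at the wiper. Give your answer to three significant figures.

Lower segment x·R_p = 1.104 kΩ; upper segment (1−x)·R_p = 2.436 kΩ.
R_L loads the lower segment: effective lower R = 0.9500 kΩ.
Then V_out = V_supply · 0.9500/(2.436 + 0.9500) = 3.367 V.

V_out ≈ 3.37 V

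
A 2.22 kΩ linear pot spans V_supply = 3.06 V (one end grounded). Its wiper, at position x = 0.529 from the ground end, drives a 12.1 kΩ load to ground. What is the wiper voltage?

V_out ≈ 1.55 V

Lower segment x·R_p = 1.174 kΩ; upper segment (1−x)·R_p = 1.046 kΩ.
(x·R_p) ‖ R_L = 1.070 kΩ.
Loaded-divider output: V_out = 3.06 × 0.5059 = 1.548 V.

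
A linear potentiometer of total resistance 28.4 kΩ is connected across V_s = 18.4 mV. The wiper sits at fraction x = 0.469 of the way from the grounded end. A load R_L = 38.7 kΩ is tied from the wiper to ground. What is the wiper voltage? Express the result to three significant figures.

V_out ≈ 7.30 mV

Lower segment x·R_p = 13.32 kΩ; upper segment (1−x)·R_p = 15.08 kΩ.
R_L loads the lower segment: effective lower R = 9.909 kΩ.
Loaded-divider output: V_out = 18.4 × 0.3965 = 7.296 mV.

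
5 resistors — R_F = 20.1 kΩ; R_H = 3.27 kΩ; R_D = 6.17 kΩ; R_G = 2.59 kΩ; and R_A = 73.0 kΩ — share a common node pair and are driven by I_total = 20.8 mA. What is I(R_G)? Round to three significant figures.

Total conductance ΣG = 1/20.1 + 1/3.27 + 1/6.17 + 1/2.59 + 1/73.0 = 0.9174 (units of 1/kΩ).
R_G takes the fraction G_k/ΣG = 0.3861/0.9174 = 0.4208, so I = 20.8 × 0.4208 = 8.754 mA.

I ≈ 8.75 mA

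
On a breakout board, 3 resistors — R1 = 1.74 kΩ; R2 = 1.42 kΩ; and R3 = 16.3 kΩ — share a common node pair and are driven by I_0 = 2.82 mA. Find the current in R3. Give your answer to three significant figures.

ΣG = 1/1.74 + 1/1.42 + 1/16.3 = 1.340.
R3 takes the fraction G_k/ΣG = 0.06135/1.340 = 0.04577, so I = 2.82 × 0.04577 = 0.1291 mA.

I ≈ 0.129 mA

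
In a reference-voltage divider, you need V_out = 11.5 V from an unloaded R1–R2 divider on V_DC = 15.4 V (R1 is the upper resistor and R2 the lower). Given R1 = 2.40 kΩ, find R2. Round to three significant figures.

Required fraction k = V_out/V_DC = 0.7468.
So R2 = R1 · V_out/(V_DC − V_out) = 2.40 × 11.5/(15.4 − 11.5) = 2.40 × 2.949 = 7.077 kΩ.

R2 ≈ 7.08 kΩ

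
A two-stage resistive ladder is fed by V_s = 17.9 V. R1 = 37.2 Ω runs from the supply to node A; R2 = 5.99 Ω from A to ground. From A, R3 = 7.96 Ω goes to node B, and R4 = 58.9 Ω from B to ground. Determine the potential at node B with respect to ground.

Node A sees R2 in parallel with the series input of stage 2, R3 + R4 = 66.86 Ω.
R2 ‖ (R3+R4) = 5.497 Ω.
So V_A = 17.9 × 0.1288 = 2.305 V.
Then the unloaded second divider: V_B = V_A × R4/(R3+R4) = 2.305 × 0.8809 = 2.030 V.

V_B ≈ 2.03 V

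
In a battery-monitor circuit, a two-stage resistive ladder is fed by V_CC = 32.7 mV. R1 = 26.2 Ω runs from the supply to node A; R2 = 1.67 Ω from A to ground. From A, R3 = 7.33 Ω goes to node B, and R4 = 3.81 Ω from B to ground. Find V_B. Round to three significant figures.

Looking into the second stage from A: R3 + R4 = 11.14 Ω appears in parallel with R2.
R2 ‖ (R3+R4) = 1.452 Ω.
So V_A = 32.7 × 0.05252 = 1.717 mV.
Then the unloaded second divider: V_B = V_A × R4/(R3+R4) = 1.717 × 0.3420 = 0.5874 mV.

V_B ≈ 0.587 mV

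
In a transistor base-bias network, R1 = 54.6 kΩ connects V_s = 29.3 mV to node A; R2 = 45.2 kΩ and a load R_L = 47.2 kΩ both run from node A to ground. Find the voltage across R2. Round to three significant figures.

R2 ‖ R_L = (45.2 × 47.2)/(45.2 + 47.2) = 23.09 kΩ.
Voltage divider with the loaded lower leg: V_out = 29.3 × 23.09/(54.6 + 23.09) = 29.3 × 0.2972 = 8.708 mV.
(Unloaded it would be 13.3 mV; the load pulls it down.)

V_out ≈ 8.71 mV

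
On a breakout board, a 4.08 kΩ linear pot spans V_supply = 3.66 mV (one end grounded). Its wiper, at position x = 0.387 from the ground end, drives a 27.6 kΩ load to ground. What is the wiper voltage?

V_out ≈ 1.37 mV

The pot divides into 2.501 kΩ above the wiper and 1.579 kΩ below.
Lower segment in parallel with the load: 1.579 ‖ 27.6 = 1.494 kΩ.
V_out = 3.66 × 1.494/(2.501 + 1.494) = 1.368 mV.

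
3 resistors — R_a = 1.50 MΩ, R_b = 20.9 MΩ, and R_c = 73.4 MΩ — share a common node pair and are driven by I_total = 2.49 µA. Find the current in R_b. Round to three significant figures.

I ≈ 0.164 µA

ΣG = 1/1.50 + 1/20.9 + 1/73.4 = 0.7281.
Current divider: I(R_b) = I_total · G_k/ΣG = 2.49 × (0.04785/0.7281) = 2.49 × 0.06571 = 0.1636 µA.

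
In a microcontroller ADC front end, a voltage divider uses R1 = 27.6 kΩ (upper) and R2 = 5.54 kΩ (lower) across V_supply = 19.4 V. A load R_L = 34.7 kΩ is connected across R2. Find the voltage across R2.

The load sits in parallel with R2, giving an effective lower resistance R2' = R2·R_L/(R2+R_L) = 4.777 kΩ.
Now apply the divider: V_out = 19.4 × 0.1476 = 2.862 V.

V_out ≈ 2.86 V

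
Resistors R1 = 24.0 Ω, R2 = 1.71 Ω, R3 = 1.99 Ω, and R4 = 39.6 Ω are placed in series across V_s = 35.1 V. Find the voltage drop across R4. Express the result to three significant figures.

V ≈ 20.7 V

Series total: ΣR = 24.0 + 1.71 + 1.99 + 39.6 = 67.30 Ω.
Voltage divider: V = V_s · (39.60 / 67.30) = 35.1 × 0.5884 = 20.65 V.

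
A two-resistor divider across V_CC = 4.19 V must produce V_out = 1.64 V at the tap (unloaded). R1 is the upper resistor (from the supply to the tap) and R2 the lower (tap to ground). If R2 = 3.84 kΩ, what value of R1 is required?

Required fraction k = V_out/V_CC = 0.3914.
Rearranging, R1 = R2·(1−k)/k = 3.84 × 1.555 = 5.971 kΩ.

R1 ≈ 5.97 kΩ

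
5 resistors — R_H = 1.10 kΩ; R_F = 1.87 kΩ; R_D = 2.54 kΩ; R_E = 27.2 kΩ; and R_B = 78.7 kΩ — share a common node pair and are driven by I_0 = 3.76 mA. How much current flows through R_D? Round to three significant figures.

I ≈ 0.784 mA

Total conductance ΣG = 1/1.10 + 1/1.87 + 1/2.54 + 1/27.2 + 1/78.7 = 1.887 (units of 1/kΩ).
Current divider: I(R_D) = I_0 · G_k/ΣG = 3.76 × (0.3937/1.887) = 3.76 × 0.2086 = 0.7845 mA.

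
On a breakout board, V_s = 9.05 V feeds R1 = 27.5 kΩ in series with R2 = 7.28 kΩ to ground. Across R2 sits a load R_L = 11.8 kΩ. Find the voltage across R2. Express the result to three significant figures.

R2 ‖ R_L = (7.28 × 11.8)/(7.28 + 11.8) = 4.502 kΩ.
Then V_out = V_s · R2'/(R1 + R2') = 9.05 × 4.502/32.00 = 1.273 V.
(Unloaded it would be 1.89 V; the load pulls it down.)

V_out ≈ 1.27 V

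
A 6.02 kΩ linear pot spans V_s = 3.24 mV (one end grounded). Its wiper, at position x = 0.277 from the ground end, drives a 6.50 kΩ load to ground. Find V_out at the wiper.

Split the track: R_lower = x·R_p = 1.668 kΩ, R_upper = (1−x)·R_p = 4.352 kΩ.
(x·R_p) ‖ R_L = 1.327 kΩ.
Then V_out = V_s · 1.327/(4.352 + 1.327) = 0.7571 mV.

V_out ≈ 0.757 mV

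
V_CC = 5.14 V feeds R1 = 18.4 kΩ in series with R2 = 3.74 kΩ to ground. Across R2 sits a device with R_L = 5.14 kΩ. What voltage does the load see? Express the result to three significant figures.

First combine the lower leg with the load: R2 ‖ R_L = 2.165 kΩ.
Voltage divider with the loaded lower leg: V_out = 5.14 × 2.165/(18.4 + 2.165) = 5.14 × 0.1053 = 0.5411 V.

V_out ≈ 0.541 V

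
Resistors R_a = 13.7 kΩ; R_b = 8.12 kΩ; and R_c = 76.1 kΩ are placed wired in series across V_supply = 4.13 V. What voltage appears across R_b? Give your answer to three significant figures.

Total series resistance ΣR = 13.7 + 8.12 + 76.1 = 97.92 kΩ.
Voltage divider: V = V_supply · (8.120 / 97.92) = 4.13 × 0.08292 = 0.3425 V.

V ≈ 0.342 V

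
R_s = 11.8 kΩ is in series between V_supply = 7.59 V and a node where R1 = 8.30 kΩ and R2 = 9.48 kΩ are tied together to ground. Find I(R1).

I ≈ 0.249 mA

Combine the parallel branches: R_p = (1/8.30 + 1/9.48)⁻¹ = 4.425 kΩ.
V_A by voltage divider: V_A = 7.59 × 4.425/(11.8 + 4.425) = 2.070 V.
I(R1) = V_A / R1 = 2.070/8.30 = 0.2494 mA.
(Equivalently: I_total = 0.4678 mA, then current-divider fraction G_k/ΣG = 0.5332.)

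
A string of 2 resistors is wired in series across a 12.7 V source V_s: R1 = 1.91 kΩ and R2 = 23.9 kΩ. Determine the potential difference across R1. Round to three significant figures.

Total series resistance ΣR = 1.91 + 23.9 = 25.81 kΩ.
Voltage divider: V = V_s · (1.910 / 25.81) = 12.7 × 0.07400 = 0.9398 V.

V ≈ 0.940 V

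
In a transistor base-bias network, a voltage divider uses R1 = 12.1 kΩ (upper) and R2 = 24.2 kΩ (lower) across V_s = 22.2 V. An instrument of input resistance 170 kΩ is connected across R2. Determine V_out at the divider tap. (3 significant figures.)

V_out ≈ 14.1 V

First combine the lower leg with the load: R2 ‖ R_L = 21.18 kΩ.
Then V_out = V_s · R2'/(R1 + R2') = 22.2 × 21.18/33.28 = 14.13 V.
(Unloaded it would be 14.8 V; the load pulls it down.)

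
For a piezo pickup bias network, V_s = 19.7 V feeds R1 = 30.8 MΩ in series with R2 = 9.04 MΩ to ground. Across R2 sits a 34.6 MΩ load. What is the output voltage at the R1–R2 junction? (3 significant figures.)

First combine the lower leg with the load: R2 ‖ R_L = 7.167 MΩ.
Then V_out = V_s · R2'/(R1 + R2') = 19.7 × 7.167/37.97 = 3.719 V.

V_out ≈ 3.72 V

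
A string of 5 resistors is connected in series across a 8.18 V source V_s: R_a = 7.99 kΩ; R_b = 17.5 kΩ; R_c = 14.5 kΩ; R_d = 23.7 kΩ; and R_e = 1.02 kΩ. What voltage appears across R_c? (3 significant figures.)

ΣR = 7.99 + 17.5 + 14.5 + 23.7 + 1.02 = 64.71 kΩ.
By the voltage-divider rule, V = 8.18 × 14.50/64.71 = 1.833 V.

V ≈ 1.83 V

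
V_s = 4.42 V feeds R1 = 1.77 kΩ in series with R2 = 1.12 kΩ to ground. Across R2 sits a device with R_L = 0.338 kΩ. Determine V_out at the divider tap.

First combine the lower leg with the load: R2 ‖ R_L = 0.2596 kΩ.
Now apply the divider: V_out = 4.42 × 0.1279 = 0.5654 V.
(Unloaded it would be 1.71 V; the load pulls it down.)

V_out ≈ 0.565 V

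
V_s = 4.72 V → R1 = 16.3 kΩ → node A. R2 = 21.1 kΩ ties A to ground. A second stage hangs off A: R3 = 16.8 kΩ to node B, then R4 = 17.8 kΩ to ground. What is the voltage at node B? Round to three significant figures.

V_B ≈ 1.08 V

The second stage (R3 + R4 = 34.60 kΩ) loads node A in parallel with R2.
R2 ‖ (R3+R4) = 13.11 kΩ.
So V_A = 4.72 × 0.4457 = 2.104 V.
V_B = V_A × 0.5145 = 1.082 V.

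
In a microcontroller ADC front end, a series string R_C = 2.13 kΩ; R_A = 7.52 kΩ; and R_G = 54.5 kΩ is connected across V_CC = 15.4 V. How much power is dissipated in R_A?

Series current I = V_CC/ΣR = 15.4/64.15 = 0.2401 mA.
P(R_A) = I²·R_A = (0.2401)² × 7.52 = 0.4334 mW.

P ≈ 0.433 mW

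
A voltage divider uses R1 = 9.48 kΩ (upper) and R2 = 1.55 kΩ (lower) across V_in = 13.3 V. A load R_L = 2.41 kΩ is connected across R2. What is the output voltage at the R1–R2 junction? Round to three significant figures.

R2 ‖ R_L = (1.55 × 2.41)/(1.55 + 2.41) = 0.9433 kΩ.
Voltage divider with the loaded lower leg: V_out = 13.3 × 0.9433/(9.48 + 0.9433) = 13.3 × 0.09050 = 1.204 V.
(Unloaded it would be 1.87 V; the load pulls it down.)

V_out ≈ 1.20 V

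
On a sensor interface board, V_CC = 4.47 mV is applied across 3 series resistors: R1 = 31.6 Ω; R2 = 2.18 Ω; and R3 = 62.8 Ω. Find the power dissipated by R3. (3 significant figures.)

P ≈ 0.135 µW

Series current I = V_CC/ΣR = 4.47/96.58 = 0.04628 mA.
P(R3) = I²·R3 = (0.04628)² × 62.8 = 0.1345 µW.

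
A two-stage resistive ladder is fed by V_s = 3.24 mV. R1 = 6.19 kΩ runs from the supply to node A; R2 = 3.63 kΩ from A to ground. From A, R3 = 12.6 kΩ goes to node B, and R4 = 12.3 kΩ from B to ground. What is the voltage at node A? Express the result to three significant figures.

V_A ≈ 1.10 mV

The second stage (R3 + R4 = 24.90 kΩ) loads node A in parallel with R2.
R2 ‖ (R3+R4) = 3.168 kΩ.
So V_A = 3.24 × 0.3385 = 1.097 mV.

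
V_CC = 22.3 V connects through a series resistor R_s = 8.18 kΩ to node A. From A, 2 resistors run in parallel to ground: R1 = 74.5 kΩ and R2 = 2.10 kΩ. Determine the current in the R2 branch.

Parallel bank: R_p = 1/(1/74.5 + 1/2.10) = 2.042 kΩ.
V_A = 22.3 × 2.042/10.22 = 4.456 V.
Branch current I = V_A/R2 = 4.456/2.10 = 2.122 mA.

I ≈ 2.12 mA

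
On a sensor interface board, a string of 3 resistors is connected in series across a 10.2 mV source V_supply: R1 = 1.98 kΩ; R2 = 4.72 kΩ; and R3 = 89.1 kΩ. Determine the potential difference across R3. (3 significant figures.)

Total series resistance ΣR = 1.98 + 4.72 + 89.1 = 95.80 kΩ.
By the voltage-divider rule, V = 10.2 × 89.10/95.80 = 9.487 mV.

V ≈ 9.49 mV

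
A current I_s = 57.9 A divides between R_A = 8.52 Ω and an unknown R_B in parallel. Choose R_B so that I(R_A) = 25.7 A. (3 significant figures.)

R_B ≈ 6.80 Ω

In a two-way split, I_A/I_s = R_B/(R_A + R_B).
With f = 0.4439, R_B = R_A · f/(1−f) = 8.52 × 0.7981 = 6.800 Ω.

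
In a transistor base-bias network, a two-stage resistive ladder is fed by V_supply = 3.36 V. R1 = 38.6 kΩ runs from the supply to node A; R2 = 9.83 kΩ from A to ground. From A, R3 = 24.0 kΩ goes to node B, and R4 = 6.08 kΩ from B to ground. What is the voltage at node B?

V_B ≈ 0.109 V

Looking into the second stage from A: R3 + R4 = 30.08 kΩ appears in parallel with R2.
Effective lower resistance at A: R2 ‖ 30.08 = 7.409 kΩ.
First divider: V_A = V_supply · 7.409/(38.6 + 7.409) = 0.5411 V.
Then the unloaded second divider: V_B = V_A × R4/(R3+R4) = 0.5411 × 0.2021 = 0.1094 V.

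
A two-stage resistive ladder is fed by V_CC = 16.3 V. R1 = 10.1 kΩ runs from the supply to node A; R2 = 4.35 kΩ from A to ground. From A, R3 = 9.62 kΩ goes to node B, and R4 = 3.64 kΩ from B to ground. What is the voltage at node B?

V_B ≈ 1.10 V

Looking into the second stage from A: R3 + R4 = 13.26 kΩ appears in parallel with R2.
R2 ‖ (R3+R4) = 3.275 kΩ.
First divider: V_A = V_CC · 3.275/(10.1 + 3.275) = 3.992 V.
Then the unloaded second divider: V_B = V_A × R4/(R3+R4) = 3.992 × 0.2745 = 1.096 V.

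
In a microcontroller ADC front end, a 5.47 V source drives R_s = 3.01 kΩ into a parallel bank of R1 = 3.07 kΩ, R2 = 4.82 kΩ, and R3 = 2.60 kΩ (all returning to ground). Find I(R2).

Equivalent of the parallel group: R_p = 1.090 kΩ.
Node voltage V_A = V_DC · R_p/(R_s + R_p) = 5.47 × 0.2658 = 1.454 V.
I(R2) = V_A / R2 = 1.454/4.82 = 0.3016 mA.

I ≈ 0.302 mA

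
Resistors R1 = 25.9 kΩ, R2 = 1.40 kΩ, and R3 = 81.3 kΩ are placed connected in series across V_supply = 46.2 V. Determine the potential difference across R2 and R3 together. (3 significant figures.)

V ≈ 35.2 V

Series total: ΣR = 25.9 + 1.40 + 81.3 = 108.6 kΩ.
R_{R2..R3} = 1.40 + 81.3 = 82.70 kΩ.
By the voltage-divider rule, V = 46.2 × 82.70/108.6 = 35.18 V.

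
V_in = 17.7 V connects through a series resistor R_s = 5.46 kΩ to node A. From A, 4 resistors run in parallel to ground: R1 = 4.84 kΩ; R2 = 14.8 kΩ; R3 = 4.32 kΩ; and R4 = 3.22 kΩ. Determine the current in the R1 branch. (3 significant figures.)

Combine the parallel branches: R_p = (1/4.84 + 1/14.8 + 1/4.32 + 1/3.22)⁻¹ = 1.225 kΩ.
V_A by voltage divider: V_A = 17.7 × 1.225/(5.46 + 1.225) = 3.244 V.
I(R1) = V_A / R1 = 3.244/4.84 = 0.6702 mA.
(Equivalently: I_total = 2.648 mA, then current-divider fraction G_k/ΣG = 0.2531.)

I ≈ 0.670 mA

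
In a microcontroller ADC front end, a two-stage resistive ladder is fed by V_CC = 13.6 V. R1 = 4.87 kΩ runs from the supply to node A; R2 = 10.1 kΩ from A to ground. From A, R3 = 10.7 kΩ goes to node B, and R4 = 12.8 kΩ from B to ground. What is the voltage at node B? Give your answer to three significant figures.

V_B ≈ 4.38 V

Node A sees R2 in parallel with the series input of stage 2, R3 + R4 = 23.50 kΩ.
Effective lower resistance at A: R2 ‖ 23.50 = 7.064 kΩ.
V_A = 13.6 × 7.064/(4.87 + 7.064) = 8.050 V.
Then the unloaded second divider: V_B = V_A × R4/(R3+R4) = 8.050 × 0.5447 = 4.385 V.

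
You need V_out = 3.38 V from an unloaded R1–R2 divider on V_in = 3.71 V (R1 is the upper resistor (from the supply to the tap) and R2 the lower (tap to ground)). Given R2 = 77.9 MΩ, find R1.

Required fraction k = V_out/V_in = 0.9111.
R1 = R2·(1/k − 1) = 77.9 × 0.09763 = 7.606 MΩ.

R1 ≈ 7.61 MΩ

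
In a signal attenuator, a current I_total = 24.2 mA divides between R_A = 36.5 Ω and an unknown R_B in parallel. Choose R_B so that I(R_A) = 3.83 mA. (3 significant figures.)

R_B ≈ 6.86 Ω

The fraction through R_A equals R_B/(R_A+R_B).
With f = 0.1583, R_B = R_A · f/(1−f) = 36.5 × 0.1880 = 6.863 Ω.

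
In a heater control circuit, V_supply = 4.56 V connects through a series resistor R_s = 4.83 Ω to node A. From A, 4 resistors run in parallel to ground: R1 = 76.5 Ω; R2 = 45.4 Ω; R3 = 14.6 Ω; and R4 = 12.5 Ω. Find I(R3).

Parallel bank: R_p = 1/(1/76.5 + 1/45.4 + 1/14.6 + 1/12.5) = 5.447 Ω.
V_A = 4.56 × 5.447/10.28 = 2.417 V.
Branch current I = V_A/R3 = 2.417/14.6 = 0.1655 A.

I ≈ 0.166 A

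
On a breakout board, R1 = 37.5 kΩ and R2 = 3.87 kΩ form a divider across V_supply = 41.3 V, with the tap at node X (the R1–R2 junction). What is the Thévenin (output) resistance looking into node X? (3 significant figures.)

R_th ≈ 3.51 kΩ

Looking into X with the source shorted: R_th = R1·R2/(R1+R2) = 37.50 × 3.87/41.37 = 3.508 kΩ.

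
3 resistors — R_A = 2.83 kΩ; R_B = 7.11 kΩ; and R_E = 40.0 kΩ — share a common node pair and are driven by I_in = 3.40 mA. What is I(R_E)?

Conductances: ΣG = 1/2.83 + 1/7.11 + 1/40.0 = 0.5190 (1/kΩ).
By the current-divider rule, I = I_in · G_k/ΣG = 3.40 × 0.04817 = 0.1638 mA.

I ≈ 0.164 mA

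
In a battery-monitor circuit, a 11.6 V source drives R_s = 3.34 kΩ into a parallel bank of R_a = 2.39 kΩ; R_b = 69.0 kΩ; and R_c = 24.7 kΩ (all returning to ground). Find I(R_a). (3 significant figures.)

I ≈ 1.88 mA

Parallel bank: R_p = 1/(1/2.39 + 1/69.0 + 1/24.7) = 2.112 kΩ.
Node voltage V_A = V_DC · R_p/(R_s + R_p) = 11.6 × 0.3874 = 4.494 V.
Branch current I = V_A/R_a = 4.494/2.39 = 1.880 mA.
(Equivalently: I_total = 2.127 mA, then current-divider fraction G_k/ΣG = 0.8839.)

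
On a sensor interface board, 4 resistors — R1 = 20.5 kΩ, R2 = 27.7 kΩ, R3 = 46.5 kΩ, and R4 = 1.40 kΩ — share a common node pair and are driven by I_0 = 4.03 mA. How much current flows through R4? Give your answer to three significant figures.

Total conductance ΣG = 1/20.5 + 1/27.7 + 1/46.5 + 1/1.40 = 0.8207 (units of 1/kΩ).
Current divider: I(R4) = I_0 · G_k/ΣG = 4.03 × (0.7143/0.8207) = 4.03 × 0.8704 = 3.508 mA.

I ≈ 3.51 mA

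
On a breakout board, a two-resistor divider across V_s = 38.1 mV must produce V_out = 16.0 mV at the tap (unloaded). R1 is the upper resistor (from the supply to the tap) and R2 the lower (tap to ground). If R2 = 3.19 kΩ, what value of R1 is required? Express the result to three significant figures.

R1 ≈ 4.41 kΩ

V_out/V_s = R2/(R1+R2) = 0.4199.
So R1 = R2 · (V_s/V_out − 1) = 3.19 × (38.1/16.0 − 1) = 3.19 × 1.381 = 4.406 kΩ.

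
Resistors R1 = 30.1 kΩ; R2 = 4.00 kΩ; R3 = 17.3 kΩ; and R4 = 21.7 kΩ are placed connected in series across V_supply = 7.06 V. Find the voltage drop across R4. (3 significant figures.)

Series total: ΣR = 30.1 + 4.00 + 17.3 + 21.7 = 73.10 kΩ.
V = V_supply · R/ΣR = 7.06 × 0.2969 = 2.096 V.

V ≈ 2.10 V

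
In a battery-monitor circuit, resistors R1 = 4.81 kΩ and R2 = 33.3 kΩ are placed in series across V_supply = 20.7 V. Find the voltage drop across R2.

ΣR = 4.81 + 33.3 = 38.11 kΩ.
V = V_supply · R/ΣR = 20.7 × 0.8738 = 18.09 V.

V ≈ 18.1 V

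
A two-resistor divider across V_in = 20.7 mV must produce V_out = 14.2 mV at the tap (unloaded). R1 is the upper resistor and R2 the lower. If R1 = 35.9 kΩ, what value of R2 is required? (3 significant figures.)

Required fraction k = V_out/V_in = 0.6860.
Rearranging, R2 = R1·k/(1−k) = 35.9 × 2.185 = 78.43 kΩ.

R2 ≈ 78.4 kΩ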